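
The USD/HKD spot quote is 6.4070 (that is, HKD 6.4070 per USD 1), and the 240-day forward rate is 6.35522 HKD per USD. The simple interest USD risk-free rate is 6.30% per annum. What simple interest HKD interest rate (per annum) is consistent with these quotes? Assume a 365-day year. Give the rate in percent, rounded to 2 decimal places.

T = 240/365 years.
F/S = 6.35522/6.407 = 0.9919182 = (growth of HKD) / (growth of USD).
The USD side grows by 1 + 0.0630×240/365 = 1.0414247.
So the HKD growth factor = 1.0330081.
(1.0330081 − 1)/T = 0.050200, i.e. 5.02%.

5.02%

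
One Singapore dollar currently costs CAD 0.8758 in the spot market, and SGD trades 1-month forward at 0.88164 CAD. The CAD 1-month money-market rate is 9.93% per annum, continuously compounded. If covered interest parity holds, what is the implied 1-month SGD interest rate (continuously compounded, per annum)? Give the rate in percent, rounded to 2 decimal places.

1.95%

T = 1/12 years.
CIP gives F = S · g_CAD/g_SGD, so g_CAD/g_SGD = 0.88164/0.8758 = 1.0066682.
CAD growth factor: e^(0.0993×1/12) = 1.0083093.
That pins the SGD growth at 1.0016302.
Take logs: ln 1.0016302 / (1/12) = 0.019546, so 1.95%.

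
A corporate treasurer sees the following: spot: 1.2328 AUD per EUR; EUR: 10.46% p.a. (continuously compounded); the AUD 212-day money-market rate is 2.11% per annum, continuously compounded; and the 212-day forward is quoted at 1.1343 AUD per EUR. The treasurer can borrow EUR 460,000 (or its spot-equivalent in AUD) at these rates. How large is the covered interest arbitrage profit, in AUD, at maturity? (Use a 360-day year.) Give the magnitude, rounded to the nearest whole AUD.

AUD 19,249

T = 212/360 years.
Invest the EUR and cover forward: 460,000 × 1.06353448 × 1.1343 = AUD 554,928.89.
Convert at spot and invest in AUD: 460,000 × 1.2328 × 1.01250307 = AUD 574,178.34.
The quoted forward undervalues EUR, so borrow EUR, convert to AUD at spot, deposit the AUD at 2.11%, and buy EUR forward at 1.1343 to cover the loan.
Profit = 574,178.34 − 554,928.89 = AUD 19,249.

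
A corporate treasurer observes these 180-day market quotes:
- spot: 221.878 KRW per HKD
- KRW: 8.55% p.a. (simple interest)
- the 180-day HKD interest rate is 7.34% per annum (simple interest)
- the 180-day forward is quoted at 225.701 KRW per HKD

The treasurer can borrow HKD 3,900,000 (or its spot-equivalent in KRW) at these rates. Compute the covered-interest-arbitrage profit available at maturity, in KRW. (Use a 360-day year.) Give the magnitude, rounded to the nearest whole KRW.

T = 180/360 years.
Route A — deposit HKD, sell forward: 3,900,000 × 1.036700 × 225.701 = KRW 912,538,484.13.
Route B — convert at spot, deposit KRW: 3,900,000 × 221.878 × 1.042750 = KRW 902,316,809.55.
The quoted forward overvalues HKD, so borrow KRW, buy HKD at spot, deposit the HKD at 7.34%, and sell the proceeds forward at 225.701.
Arbitrage profit = |912,538,484.13 − 902,316,809.55| = KRW 10,221,675.

KRW 10,221,675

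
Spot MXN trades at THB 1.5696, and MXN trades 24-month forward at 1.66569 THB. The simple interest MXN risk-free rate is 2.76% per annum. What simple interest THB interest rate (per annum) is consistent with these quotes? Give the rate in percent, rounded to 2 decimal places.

T = 2 years.
F/S = 1.66569/1.5696 = 1.0612194 = (growth of THB) / (growth of MXN).
MXN growth factor: 1 + 0.0276×2 = 1.055200.
That pins the THB growth at 1.1197987.
r = (1.1197987 − 1)/2 = 0.059899 → 5.99%.

5.99%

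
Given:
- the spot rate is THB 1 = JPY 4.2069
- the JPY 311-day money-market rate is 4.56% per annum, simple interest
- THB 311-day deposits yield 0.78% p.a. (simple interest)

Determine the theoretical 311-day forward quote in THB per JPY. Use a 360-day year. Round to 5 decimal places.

0.23024

T = 311/360 years.
Growth of 1 JPY over T: 1 + 0.0456×311/360 = 1.0393933.
Growth of 1 THB over T: 1 + 0.0078×311/360 = 1.0067383.
CIP: F = S · (grow JPY)/(grow THB) = 4.2069 × 1.0393933/1.0067383 = 4.343357 JPY per THB.
Invert for THB per JPY: 1 / 4.343357 = 0.23024.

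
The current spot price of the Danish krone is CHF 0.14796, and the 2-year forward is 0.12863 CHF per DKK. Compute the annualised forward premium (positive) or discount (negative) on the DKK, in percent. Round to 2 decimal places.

T = 2 years.
Period premium: (0.12863 − 0.14796)/0.14796 = -0.1306434.
Per annum: -0.1306434 / 2 = -0.065322 = -6.53%.

-6.53%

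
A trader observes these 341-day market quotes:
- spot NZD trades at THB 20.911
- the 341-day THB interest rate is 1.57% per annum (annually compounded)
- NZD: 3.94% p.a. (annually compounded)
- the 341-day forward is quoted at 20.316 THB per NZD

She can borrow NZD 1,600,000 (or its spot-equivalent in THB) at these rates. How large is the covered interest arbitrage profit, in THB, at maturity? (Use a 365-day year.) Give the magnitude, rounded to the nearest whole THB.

T = 341/365 years.
Invest the NZD and cover forward: 1,600,000 × 1.0367622885 × 20.316 = THB 33,700,580.25.
Convert at spot and invest in THB: 1,600,000 × 20.911 × 1.0146601422 = THB 33,948,093.17.
The quoted forward undervalues NZD, so borrow NZD, convert to THB at spot, deposit the THB at 1.57%, and buy NZD forward at 20.316 to cover the loan.
The gap between the two covered legs is THB 247,513.

THB 247,513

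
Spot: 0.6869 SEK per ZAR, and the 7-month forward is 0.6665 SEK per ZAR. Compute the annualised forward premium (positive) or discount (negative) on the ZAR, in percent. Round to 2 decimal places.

-5.09%

T = 7/12 years.
ZAR trades forward at -2.96986% vs spot over the period.
Annualise by dividing by T: -0.0296986 / (7/12) = -0.050912 → -5.09%.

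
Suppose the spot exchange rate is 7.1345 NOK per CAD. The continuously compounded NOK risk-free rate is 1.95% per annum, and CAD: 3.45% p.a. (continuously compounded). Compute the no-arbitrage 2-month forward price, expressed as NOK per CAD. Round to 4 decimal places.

T = 2/12 years.
Growth of 1 NOK over T: e^(0.0195×2/12) = 1.0032553.
CAD growth factor: e^(0.0345×2/12) = 1.0057666.
So F = 7.1345 × 1.0032553 / 1.0057666 = 7.116686 (NOK/CAD).

7.1167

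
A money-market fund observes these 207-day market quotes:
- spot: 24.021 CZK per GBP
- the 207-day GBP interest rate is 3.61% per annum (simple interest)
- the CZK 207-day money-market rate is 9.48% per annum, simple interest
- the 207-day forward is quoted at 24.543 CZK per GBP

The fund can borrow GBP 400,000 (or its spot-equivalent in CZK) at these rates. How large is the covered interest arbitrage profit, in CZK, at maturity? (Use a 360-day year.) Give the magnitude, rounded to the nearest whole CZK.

T = 207/360 years.
Invest the GBP and cover forward: 400,000 × 1.0207575 × 24.543 = CZK 10,020,980.53.
Convert at spot and invest in CZK: 400,000 × 24.021 × 1.054510 = CZK 10,132,153.88.
The quoted forward undervalues GBP, so borrow GBP, convert to CZK at spot, deposit the CZK at 9.48%, and buy GBP forward at 24.543 to cover the loan.
The gap between the two covered legs is CZK 111,173.

CZK 111,173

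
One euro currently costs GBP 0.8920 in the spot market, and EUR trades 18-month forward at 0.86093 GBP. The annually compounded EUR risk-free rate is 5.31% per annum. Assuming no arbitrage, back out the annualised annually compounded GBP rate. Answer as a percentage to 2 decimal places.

2.85%

T = 18/12 years.
F/S = 0.86093/0.892 = 0.9651682 = (growth of GBP) / (growth of EUR).
The EUR side grows by (1 + 0.0531)^(18/12) = 1.0806982.
Hence g_GBP = 1.0430555.
Annualise: 1.0430555^(12/18) − 1 = 0.028502 = 2.85%.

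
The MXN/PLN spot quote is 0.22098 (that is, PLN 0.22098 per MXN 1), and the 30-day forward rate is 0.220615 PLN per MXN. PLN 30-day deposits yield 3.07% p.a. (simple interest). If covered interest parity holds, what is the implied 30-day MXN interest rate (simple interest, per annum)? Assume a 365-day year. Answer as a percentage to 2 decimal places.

T = 30/365 years.
By CIP, F/S equals the PLN-to-MXN growth ratio: 0.220615/0.22098 = 0.9983483.
The PLN side grows by 1 + 0.0307×30/365 = 1.0025233.
Hence g_MXN = 1.0041819.
(1.0041819 − 1)/T = 0.050880, i.e. 5.09%.

5.09%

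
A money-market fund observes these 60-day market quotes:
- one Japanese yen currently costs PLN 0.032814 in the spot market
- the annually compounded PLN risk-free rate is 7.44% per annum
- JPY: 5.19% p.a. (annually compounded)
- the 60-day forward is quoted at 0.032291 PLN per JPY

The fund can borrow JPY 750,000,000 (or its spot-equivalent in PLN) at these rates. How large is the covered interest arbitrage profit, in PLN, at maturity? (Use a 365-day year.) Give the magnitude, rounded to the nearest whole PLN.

T = 60/365 years.
Invest the JPY and cover forward: 750,000,000 × 1.0083521745 × 0.032291 = PLN 24,420,525.05.
Convert at spot and invest in PLN: 750,000,000 × 0.032814 × 1.0118664071 = PLN 24,902,538.21.
The quoted forward undervalues JPY, so borrow JPY, convert to PLN at spot, deposit the PLN at 7.44%, and buy JPY forward at 0.032291 to cover the loan.
The gap between the two covered legs is PLN 482,013.

PLN 482,013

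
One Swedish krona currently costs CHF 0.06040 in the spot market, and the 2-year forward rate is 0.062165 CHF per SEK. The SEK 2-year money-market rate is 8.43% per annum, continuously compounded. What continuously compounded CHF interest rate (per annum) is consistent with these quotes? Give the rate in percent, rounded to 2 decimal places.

9.87%

T = 2 years.
By CIP, F/S equals the CHF-to-SEK growth ratio: 0.062165/0.0604 = 1.0292219.
SEK growth factor: e^(0.0843×2) = 1.1836466.
That pins the CHF growth at 1.218235.
r = ln(1.218235)/2 = 0.098702 → 9.87%.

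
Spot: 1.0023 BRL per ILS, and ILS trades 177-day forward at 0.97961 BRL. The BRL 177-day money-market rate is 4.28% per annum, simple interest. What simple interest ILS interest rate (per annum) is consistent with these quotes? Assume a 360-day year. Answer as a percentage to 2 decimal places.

T = 177/360 years.
CIP gives F = S · g_BRL/g_ILS, so g_BRL/g_ILS = 0.97961/1.0023 = 0.9773621.
The BRL side grows by 1 + 0.0428×177/360 = 1.0210433.
Hence g_ILS = 1.044693.
r = (1.044693 − 1)/(177/360) = 0.090901 → 9.09%.

9.09%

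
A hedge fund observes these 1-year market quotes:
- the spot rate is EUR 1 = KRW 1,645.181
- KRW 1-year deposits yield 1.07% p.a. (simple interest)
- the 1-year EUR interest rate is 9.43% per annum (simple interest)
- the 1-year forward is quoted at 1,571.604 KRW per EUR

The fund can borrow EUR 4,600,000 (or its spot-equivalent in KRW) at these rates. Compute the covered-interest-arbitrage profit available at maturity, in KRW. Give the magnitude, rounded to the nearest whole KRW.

KRW 262,300,374

T = 1 year.
Keep in EUR, deliver into the forward: 4,600,000·1.094300·1571.604 = KRW 7,911,108,783.12.
Swap to KRW now, deposit: 4,600,000·1645.181·1.010700 = KRW 7,648,808,408.82.
The quoted forward overvalues EUR, so borrow KRW, buy EUR at spot, deposit the EUR at 9.43%, and sell the proceeds forward at 1,571.604.
The gap between the two covered legs is KRW 262,300,374.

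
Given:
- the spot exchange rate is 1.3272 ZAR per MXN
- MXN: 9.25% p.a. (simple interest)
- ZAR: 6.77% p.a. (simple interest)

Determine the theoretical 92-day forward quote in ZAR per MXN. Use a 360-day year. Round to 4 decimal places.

1.3190

T = 92/360 years.
ZAR growth factor: 1 + 0.0677×92/360 = 1.0173011.
MXN accumulates by 1 + 0.0925×92/360 = 1.0236389.
Forward (ZAR per MXN) = 1.3272 × 1.0173011 / 1.0236389 = 1.318983.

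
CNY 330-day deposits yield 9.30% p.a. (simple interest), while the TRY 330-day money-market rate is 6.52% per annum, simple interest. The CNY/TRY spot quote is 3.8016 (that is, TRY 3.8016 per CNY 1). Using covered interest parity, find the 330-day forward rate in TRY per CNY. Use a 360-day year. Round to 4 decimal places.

T = 330/360 years.
TRY accumulates by 1 + 0.0652×330/360 = 1.0597667.
CNY growth factor: 1 + 0.0930×330/360 = 1.085250.
Forward (TRY per CNY) = 3.8016 × 1.0597667 / 1.085250 = 3.712333.

3.7123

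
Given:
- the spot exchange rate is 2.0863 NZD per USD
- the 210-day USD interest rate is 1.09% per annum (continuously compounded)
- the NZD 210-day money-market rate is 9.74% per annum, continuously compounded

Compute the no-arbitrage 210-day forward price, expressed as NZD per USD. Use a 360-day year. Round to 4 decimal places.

2.1943

T = 210/360 years.
NZD growth factor: e^(0.0974×210/360) = 1.0584617.
Growth of 1 USD over T: e^(0.0109×210/360) = 1.0063786.
CIP: F = S · (grow NZD)/(grow USD) = 2.0863 × 1.0584617/1.0063786 = 2.194272 NZD per USD.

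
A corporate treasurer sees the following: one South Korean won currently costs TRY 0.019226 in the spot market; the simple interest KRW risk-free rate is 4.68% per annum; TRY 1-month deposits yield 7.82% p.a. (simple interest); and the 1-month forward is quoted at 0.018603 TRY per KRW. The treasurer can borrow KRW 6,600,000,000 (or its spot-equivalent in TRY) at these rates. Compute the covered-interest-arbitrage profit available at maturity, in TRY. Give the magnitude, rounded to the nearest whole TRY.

T = 1/12 years.
Invest the KRW and cover forward: 6,600,000,000 × 1.003900 × 0.018603 = TRY 123,258,641.22.
Convert at spot and invest in TRY: 6,600,000,000 × 0.019226 × 1.00651666667 = TRY 127,718,510.26.
The quoted forward undervalues KRW, so borrow KRW, convert to TRY at spot, deposit the TRY at 7.82%, and buy KRW forward at 0.018603 to cover the loan.
The gap between the two covered legs is TRY 4,459,869.

TRY 4,459,869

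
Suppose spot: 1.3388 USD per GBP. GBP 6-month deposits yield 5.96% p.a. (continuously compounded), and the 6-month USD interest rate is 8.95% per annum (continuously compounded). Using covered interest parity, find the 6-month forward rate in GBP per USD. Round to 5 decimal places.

T = 6/12 years.
Growth of 1 USD over T: e^(0.0895×6/12) = 1.0457664.
GBP accumulates by e^(0.0596×6/12) = 1.0302485.
Forward (USD per GBP) = 1.3388 × 1.0457664 / 1.0302485 = 1.358965.
Invert for GBP per USD: 1 / 1.358965 = 0.73585.

0.73585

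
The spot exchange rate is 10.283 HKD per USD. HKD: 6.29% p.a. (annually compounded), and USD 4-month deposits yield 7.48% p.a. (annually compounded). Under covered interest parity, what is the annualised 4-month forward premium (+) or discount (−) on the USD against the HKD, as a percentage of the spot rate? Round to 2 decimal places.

T = 4/12 years.
CIP forward (HKD per USD) = 10.283 × 1.0205418/1.0243363 = 10.244908.
(F − S)/S ÷ T = (10.244908 − 10.283)/10.283/(4/12) = -0.011113 → -1.11%.

-1.11%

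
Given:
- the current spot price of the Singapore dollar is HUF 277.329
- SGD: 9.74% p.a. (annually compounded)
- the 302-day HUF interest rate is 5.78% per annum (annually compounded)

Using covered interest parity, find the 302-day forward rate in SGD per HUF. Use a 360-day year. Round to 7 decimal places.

0.0037187

T = 302/360 years.
HUF growth factor: (1 + 0.0578)^(302/360) = 1.0482669.
Growth of 1 SGD over T: (1 + 0.0974)^(302/360) = 1.0810897.
CIP: F = S · (grow HUF)/(grow SGD) = 277.329 × 1.0482669/1.0810897 = 268.9091 HUF per SGD.
Invert for SGD per HUF: 1 / 268.9091 = 0.0037187.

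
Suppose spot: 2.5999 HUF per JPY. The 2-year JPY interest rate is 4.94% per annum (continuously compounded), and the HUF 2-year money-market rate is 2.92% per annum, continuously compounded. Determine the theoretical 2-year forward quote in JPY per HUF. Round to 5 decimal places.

T = 2 years.
Growth of 1 HUF over T: e^(0.0292×2) = 1.060139.
JPY accumulates by e^(0.0494×2) = 1.1038455.
Forward (HUF per JPY) = 2.5999 × 1.060139 / 1.1038455 = 2.496958.
Invert for JPY per HUF: 1 / 2.496958 = 0.40049.

0.40049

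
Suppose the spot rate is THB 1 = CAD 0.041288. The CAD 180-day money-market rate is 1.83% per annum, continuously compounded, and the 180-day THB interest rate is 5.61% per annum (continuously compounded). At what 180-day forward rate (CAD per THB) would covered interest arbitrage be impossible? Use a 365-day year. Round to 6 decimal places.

T = 180/365 years.
CAD accumulates by e^(0.0183×180/365) = 1.0090655.
THB accumulates by e^(0.0561×180/365) = 1.028052.
CIP: F = S · (grow CAD)/(grow THB) = 0.041288 × 1.0090655/1.028052 = 0.04052548 CAD per THB.

0.040525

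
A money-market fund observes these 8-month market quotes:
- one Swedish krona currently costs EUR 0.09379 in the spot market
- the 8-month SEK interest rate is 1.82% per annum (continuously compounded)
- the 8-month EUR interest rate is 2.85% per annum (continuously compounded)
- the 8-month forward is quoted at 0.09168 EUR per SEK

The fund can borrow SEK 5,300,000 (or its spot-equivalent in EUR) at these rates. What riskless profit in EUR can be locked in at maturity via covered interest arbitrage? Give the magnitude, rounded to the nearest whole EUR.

EUR 14,786

T = 8/12 years.
Route A — deposit SEK, sell forward: 5,300,000 × 1.01220724 × 0.09168 = EUR 491,835.55.
Route B — convert at spot, deposit EUR: 5,300,000 × 0.09379 × 1.01918165 = EUR 506,621.95.
The quoted forward undervalues SEK, so borrow SEK, convert to EUR at spot, deposit the EUR at 2.85%, and buy SEK forward at 0.09168 to cover the loan.
Profit = 506,621.95 − 491,835.55 = EUR 14,786.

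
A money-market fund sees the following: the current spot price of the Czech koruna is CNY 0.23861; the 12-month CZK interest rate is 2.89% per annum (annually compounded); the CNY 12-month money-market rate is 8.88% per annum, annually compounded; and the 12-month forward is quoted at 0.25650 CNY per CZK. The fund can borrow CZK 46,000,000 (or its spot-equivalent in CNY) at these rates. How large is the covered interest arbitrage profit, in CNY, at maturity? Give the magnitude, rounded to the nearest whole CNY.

T = 1 year.
Invest the CZK and cover forward: 46,000,000 × 1.028900 × 0.25650 = CNY 12,139,991.10.
Convert at spot and invest in CNY: 46,000,000 × 0.23861 × 1.088800 = CNY 11,950,734.13.
The quoted forward overvalues CZK, so borrow CNY, buy CZK at spot, deposit the CZK at 2.89%, and sell the proceeds forward at 0.25650.
The gap between the two covered legs is CNY 189,257.

CNY 189,257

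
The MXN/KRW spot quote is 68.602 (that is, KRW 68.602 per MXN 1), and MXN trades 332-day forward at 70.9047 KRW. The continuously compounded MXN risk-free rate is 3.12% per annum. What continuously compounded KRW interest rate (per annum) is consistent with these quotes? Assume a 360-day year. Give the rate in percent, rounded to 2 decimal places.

6.70%

T = 332/360 years.
F/S = 70.9047/68.602 = 1.0335661 = (growth of KRW) / (growth of MXN).
The MXN side grows by e^(0.0312×332/360) = 1.0291913.
So the KRW growth factor = 1.0637372.
Take logs: ln 1.0637372 / (332/360) = 0.066999, so 6.70%.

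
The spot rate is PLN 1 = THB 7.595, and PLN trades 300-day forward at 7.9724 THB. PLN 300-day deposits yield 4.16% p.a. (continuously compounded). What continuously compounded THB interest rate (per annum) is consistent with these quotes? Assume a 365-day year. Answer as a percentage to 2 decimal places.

T = 300/365 years.
CIP gives F = S · g_THB/g_PLN, so g_THB/g_PLN = 7.9724/7.595 = 1.0496906.
PLN growth factor: e^(0.0416×300/365) = 1.034783.
That pins the THB growth at 1.086202.
r = ln(1.086202)/(300/365) = 0.100603 → 10.06%.

10.06%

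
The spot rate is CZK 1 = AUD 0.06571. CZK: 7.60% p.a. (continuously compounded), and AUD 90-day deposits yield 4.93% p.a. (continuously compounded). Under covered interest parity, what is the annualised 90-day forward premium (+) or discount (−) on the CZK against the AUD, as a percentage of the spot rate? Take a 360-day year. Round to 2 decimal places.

-2.66%

T = 90/360 years.
No-arbitrage forward: 0.06571 × 1.0124013 / 1.0191816 = 0.06527285 AUD/CZK.
(F − S)/S ÷ T = (0.06527285 − 0.06571)/0.06571/(90/360) = -0.026611 → -2.66%.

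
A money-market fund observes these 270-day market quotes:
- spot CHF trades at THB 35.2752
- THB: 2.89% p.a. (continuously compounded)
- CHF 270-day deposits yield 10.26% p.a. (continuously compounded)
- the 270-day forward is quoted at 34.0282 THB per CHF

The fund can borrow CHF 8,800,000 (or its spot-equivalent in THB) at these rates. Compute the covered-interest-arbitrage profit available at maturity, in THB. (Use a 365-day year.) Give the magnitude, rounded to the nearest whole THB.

THB 5,930,297

T = 270/365 years.
Invest the CHF and cover forward: 8,800,000 × 1.07885024965 × 34.0282 = THB 323,059,722.17.
Convert at spot and invest in THB: 8,800,000 × 35.2752 × 1.02160823051 = THB 317,129,424.95.
The quoted forward overvalues CHF, so borrow THB, buy CHF at spot, deposit the CHF at 10.26%, and sell the proceeds forward at 34.0282.
Profit = 323,059,722.17 − 317,129,424.95 = THB 5,930,297.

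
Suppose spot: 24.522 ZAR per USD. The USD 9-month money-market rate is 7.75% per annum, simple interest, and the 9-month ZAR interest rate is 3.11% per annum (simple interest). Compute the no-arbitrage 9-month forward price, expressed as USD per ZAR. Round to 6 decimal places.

0.042166

T = 9/12 years.
ZAR growth factor: 1 + 0.0311×9/12 = 1.023325.
Growth of 1 USD over T: 1 + 0.0775×9/12 = 1.058125.
So F = 24.522 × 1.023325 / 1.058125 = 23.71551 (ZAR/USD).
Quoted the other way: 1/23.71551 = 0.042166 USD per ZAR.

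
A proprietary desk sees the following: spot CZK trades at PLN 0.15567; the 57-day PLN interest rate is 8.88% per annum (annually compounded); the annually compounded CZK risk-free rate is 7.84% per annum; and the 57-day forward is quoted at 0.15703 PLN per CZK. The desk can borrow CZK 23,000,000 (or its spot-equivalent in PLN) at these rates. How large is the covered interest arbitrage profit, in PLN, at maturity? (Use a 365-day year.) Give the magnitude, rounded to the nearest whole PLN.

T = 57/365 years.
Keep in CZK, deliver into the forward: 23,000,000·1.011856788·0.15703 = PLN 3,654,513.04.
Swap to PLN now, deposit: 23,000,000·0.15567·1.013374517 = PLN 3,628,296.25.
The quoted forward overvalues CZK, so borrow PLN, buy CZK at spot, deposit the CZK at 7.84%, and sell the proceeds forward at 0.15703.
Profit = 3,654,513.04 − 3,628,296.25 = PLN 26,217.

PLN 26,217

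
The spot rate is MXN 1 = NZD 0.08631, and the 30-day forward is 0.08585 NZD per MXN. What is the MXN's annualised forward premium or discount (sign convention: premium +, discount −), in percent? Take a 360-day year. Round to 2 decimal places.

T = 30/360 years.
Period premium: (0.08585 − 0.08631)/0.08631 = -0.0053296.
Per annum: -0.0053296 / (30/360) = -0.063955 = -6.40%.

-6.40%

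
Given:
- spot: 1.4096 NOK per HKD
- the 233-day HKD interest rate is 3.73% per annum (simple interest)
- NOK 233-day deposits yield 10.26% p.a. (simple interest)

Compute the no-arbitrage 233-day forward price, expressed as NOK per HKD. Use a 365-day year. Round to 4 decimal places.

1.4670

T = 233/365 years.
NOK growth factor: 1 + 0.1026×233/365 = 1.0654953.
HKD growth factor: 1 + 0.0373×233/365 = 1.0238107.
CIP: F = S · (grow NOK)/(grow HKD) = 1.4096 × 1.0654953/1.0238107 = 1.466992 NOK per HKD.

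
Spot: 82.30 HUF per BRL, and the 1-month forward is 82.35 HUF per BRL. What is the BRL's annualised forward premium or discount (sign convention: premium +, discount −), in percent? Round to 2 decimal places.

+0.73%

T = 1/12 years.
(F − S)/S = (82.35 − 82.3)/82.3 = 0.0006075.
Annualise by dividing by T: 0.0006075 / (1/12) = 0.007290 → 0.73%.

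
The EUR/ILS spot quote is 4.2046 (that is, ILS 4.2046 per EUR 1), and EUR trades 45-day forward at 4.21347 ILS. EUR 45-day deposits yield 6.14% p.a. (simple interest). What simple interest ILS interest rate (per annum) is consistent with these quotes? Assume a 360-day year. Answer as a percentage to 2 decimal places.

7.84%

T = 45/360 years.
By CIP, F/S equals the ILS-to-EUR growth ratio: 4.21347/4.2046 = 1.0021096.
EUR growth factor: 1 + 0.0614×45/360 = 1.007675.
That pins the ILS growth at 1.0098008.
r = (1.0098008 − 1)/(45/360) = 0.078406 → 7.84%.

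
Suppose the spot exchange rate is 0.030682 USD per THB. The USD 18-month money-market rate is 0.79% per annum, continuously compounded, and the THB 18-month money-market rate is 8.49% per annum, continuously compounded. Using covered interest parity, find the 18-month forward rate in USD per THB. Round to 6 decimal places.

T = 18/12 years.
USD accumulates by e^(0.0079×18/12) = 1.0119205.
THB growth factor: e^(0.0849×18/12) = 1.1358145.
So F = 0.030682 × 1.0119205 / 1.1358145 = 0.02733522 (USD/THB).

0.027335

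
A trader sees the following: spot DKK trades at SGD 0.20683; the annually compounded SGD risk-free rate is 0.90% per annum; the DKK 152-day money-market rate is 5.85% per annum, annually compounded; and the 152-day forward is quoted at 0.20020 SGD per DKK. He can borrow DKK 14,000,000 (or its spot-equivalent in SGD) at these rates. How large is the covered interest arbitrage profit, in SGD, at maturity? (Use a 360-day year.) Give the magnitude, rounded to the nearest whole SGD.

SGD 35,701

T = 152/360 years.
Route A — deposit DKK, sell forward: 14,000,000 × 1.024294948 × 0.20020 = SGD 2,870,893.88.
Route B — convert at spot, deposit SGD: 14,000,000 × 0.20683 × 1.003790166 = SGD 2,906,594.88.
The quoted forward undervalues DKK, so borrow DKK, convert to SGD at spot, deposit the SGD at 0.90%, and buy DKK forward at 0.20020 to cover the loan.
The gap between the two covered legs is SGD 35,701.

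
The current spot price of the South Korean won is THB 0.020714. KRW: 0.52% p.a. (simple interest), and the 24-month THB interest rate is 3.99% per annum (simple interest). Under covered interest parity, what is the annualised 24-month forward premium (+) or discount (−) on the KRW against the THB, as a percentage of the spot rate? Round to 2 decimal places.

T = 2 years.
F = S · g_THB/g_KRW = 0.020714 × 1.079800/1.010400 = 0.022136755.
(F − S)/S ÷ T = (0.022136755 − 0.020714)/0.020714/2 = 0.034343 → 3.43%.

+3.43%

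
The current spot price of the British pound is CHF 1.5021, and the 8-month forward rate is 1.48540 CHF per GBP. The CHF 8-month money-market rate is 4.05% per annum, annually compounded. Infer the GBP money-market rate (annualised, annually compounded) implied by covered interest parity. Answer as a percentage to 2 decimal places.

T = 8/12 years.
By CIP, F/S equals the CHF-to-GBP growth ratio: 1.4854/1.5021 = 0.9888822.
CHF growth factor: (1 + 0.0405)^(8/12) = 1.026821.
Hence g_GBP = 1.0383653.
r = 1.0383653^(12/8) − 1 = 0.058096 → 5.81%.

5.81%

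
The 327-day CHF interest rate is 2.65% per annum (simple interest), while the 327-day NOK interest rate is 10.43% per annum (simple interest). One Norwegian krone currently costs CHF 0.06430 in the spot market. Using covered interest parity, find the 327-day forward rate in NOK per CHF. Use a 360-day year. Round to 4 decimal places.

T = 327/360 years.
CHF growth factor: 1 + 0.0265×327/360 = 1.02407083.
NOK growth factor: 1 + 0.1043×327/360 = 1.09473917.
Forward (CHF per NOK) = 0.0643 × 1.02407083 / 1.09473917 = 0.060149263.
Invert for NOK per CHF: 1 / 0.060149263 = 16.6253.

16.6253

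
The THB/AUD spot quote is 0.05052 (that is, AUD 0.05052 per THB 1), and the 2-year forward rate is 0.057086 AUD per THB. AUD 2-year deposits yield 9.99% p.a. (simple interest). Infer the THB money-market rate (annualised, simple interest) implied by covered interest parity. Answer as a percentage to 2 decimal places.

T = 2 years.
By CIP, F/S equals the AUD-to-THB growth ratio: 0.057086/0.05052 = 1.1299683.
AUD growth factor: 1 + 0.0999×2 = 1.199800.
Hence g_THB = 1.0617997.
(1.0617997 − 1)/T = 0.030900, i.e. 3.09%.

3.09%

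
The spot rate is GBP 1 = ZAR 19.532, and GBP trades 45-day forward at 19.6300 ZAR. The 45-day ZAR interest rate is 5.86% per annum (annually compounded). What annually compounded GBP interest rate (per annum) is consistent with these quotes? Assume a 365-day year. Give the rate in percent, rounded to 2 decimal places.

T = 45/365 years.
F/S = 19.63/19.532 = 1.0050174 = (growth of ZAR) / (growth of GBP).
ZAR growth factor: (1 + 0.0586)^(45/365) = 1.0070456.
That pins the GBP growth at 1.0020181.
Annualise: 1.0020181^(365/45) − 1 = 0.016487 = 1.65%.

1.65%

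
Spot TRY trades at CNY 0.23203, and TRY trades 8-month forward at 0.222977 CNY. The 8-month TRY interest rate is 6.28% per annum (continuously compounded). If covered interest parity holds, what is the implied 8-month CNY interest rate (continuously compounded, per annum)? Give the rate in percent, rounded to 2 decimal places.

T = 8/12 years.
F/S = 0.222977/0.23203 = 0.9609835 = (growth of CNY) / (growth of TRY).
TRY growth factor: e^(0.0628×8/12) = 1.0427554.
So the CNY growth factor = 1.0020707.
Take logs: ln 1.0020707 / (8/12) = 0.003103, so 0.31%.

0.31%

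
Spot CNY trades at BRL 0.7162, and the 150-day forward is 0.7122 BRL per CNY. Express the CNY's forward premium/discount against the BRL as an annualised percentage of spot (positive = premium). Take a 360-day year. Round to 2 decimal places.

-1.34%

T = 150/360 years.
Period premium: (0.7122 − 0.7162)/0.7162 = -0.0055850.
Annualise by dividing by T: -0.0055850 / (150/360) = -0.013404 → -1.34%.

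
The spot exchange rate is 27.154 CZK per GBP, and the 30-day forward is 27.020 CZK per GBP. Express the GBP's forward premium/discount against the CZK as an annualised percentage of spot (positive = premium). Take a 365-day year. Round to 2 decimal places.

T = 30/365 years.
GBP trades forward at -0.49348% vs spot over the period.
Annualise by dividing by T: -0.0049348 / (30/365) = -0.060040 → -6.00%.

-6.00%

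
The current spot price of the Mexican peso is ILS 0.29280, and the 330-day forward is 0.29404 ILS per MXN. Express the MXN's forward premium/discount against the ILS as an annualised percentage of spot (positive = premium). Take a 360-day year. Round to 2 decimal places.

T = 330/360 years.
(F − S)/S = (0.29404 − 0.2928)/0.2928 = 0.0042350.
×(1/T) gives 0.46% p.a.

+0.46%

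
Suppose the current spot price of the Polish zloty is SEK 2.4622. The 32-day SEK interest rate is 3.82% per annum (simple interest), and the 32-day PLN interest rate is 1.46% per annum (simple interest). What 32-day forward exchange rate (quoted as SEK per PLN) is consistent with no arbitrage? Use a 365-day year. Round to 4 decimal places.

2.4673

T = 32/365 years.
SEK growth factor: 1 + 0.0382×32/365 = 1.003349.
PLN accumulates by 1 + 0.0146×32/365 = 1.001280.
CIP: F = S · (grow SEK)/(grow PLN) = 2.4622 × 1.003349/1.001280 = 2.467288 SEK per PLN.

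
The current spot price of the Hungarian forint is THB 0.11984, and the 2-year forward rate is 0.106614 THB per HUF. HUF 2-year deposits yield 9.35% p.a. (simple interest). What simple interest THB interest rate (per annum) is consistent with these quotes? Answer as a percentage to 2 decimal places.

2.80%

T = 2 years.
CIP gives F = S · g_THB/g_HUF, so g_THB/g_HUF = 0.106614/0.11984 = 0.8896362.
The HUF side grows by 1 + 0.0935×2 = 1.187000.
So the THB growth factor = 1.0559982.
r = (1.0559982 − 1)/2 = 0.027999 → 2.80%.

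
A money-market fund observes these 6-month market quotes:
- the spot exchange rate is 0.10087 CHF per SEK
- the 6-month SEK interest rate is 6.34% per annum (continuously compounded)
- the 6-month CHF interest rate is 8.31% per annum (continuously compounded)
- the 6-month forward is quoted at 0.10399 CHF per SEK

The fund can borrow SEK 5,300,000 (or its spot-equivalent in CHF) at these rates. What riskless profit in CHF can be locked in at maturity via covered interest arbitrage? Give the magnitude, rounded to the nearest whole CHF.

CHF 11,606

T = 6/12 years.
Invest the SEK and cover forward: 5,300,000 × 1.0322078 × 0.10399 = CHF 568,898.23.
Convert at spot and invest in CHF: 5,300,000 × 0.10087 × 1.04242528 = CHF 557,292.02.
The quoted forward overvalues SEK, so borrow CHF, buy SEK at spot, deposit the SEK at 6.34%, and sell the proceeds forward at 0.10399.
Profit = 568,898.23 − 557,292.02 = CHF 11,606.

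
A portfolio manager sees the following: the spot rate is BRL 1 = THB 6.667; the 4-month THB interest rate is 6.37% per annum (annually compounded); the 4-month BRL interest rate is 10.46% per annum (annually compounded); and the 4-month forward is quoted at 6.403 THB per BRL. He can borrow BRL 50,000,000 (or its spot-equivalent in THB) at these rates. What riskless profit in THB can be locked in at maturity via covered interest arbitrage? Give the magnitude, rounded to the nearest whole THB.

THB 9,338,429

T = 4/12 years.
Invest the BRL and cover forward: 50,000,000 × 1.03371705023 × 6.403 = THB 330,944,513.63.
Convert at spot and invest in THB: 50,000,000 × 6.667 × 1.02079778672 = THB 340,282,942.20.
The quoted forward undervalues BRL, so borrow BRL, convert to THB at spot, deposit the THB at 6.37%, and buy BRL forward at 6.403 to cover the loan.
Arbitrage profit = |330,944,513.63 − 340,282,942.20| = THB 9,338,429.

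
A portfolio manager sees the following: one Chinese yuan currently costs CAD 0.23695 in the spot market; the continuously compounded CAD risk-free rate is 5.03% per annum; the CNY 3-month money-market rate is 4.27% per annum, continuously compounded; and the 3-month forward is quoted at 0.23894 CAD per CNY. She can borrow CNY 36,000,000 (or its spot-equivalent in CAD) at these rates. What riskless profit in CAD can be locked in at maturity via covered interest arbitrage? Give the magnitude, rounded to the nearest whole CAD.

CAD 56,012

T = 3/12 years.
Route A — deposit CNY, sell forward: 36,000,000 × 1.010732181 × 0.23894 = CAD 8,694,156.50.
Route B — convert at spot, deposit CAD: 36,000,000 × 0.23695 × 1.012654398 = CAD 8,638,144.55.
The quoted forward overvalues CNY, so borrow CAD, buy CNY at spot, deposit the CNY at 4.27%, and sell the proceeds forward at 0.23894.
The gap between the two covered legs is CAD 56,012.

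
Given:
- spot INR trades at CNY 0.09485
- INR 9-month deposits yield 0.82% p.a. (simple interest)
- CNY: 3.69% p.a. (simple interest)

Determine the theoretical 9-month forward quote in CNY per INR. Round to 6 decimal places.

0.096879

T = 9/12 years.
Growth of 1 CNY over T: 1 + 0.0369×9/12 = 1.027675.
Growth of 1 INR over T: 1 + 0.0082×9/12 = 1.006150.
So F = 0.09485 × 1.027675 / 1.006150 = 0.09687917 (CNY/INR).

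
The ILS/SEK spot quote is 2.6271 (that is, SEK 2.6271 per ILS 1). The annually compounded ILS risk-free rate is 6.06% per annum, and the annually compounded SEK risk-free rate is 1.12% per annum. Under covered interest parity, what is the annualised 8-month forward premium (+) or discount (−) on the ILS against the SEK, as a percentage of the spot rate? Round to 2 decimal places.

-4.69%

T = 8/12 years.
CIP forward (SEK per ILS) = 2.6271 × 1.0074528/1.0400026 = 2.5448775.
(F − S)/S ÷ T = (2.5448775 − 2.6271)/2.6271/(8/12) = -0.046947 → -4.69%.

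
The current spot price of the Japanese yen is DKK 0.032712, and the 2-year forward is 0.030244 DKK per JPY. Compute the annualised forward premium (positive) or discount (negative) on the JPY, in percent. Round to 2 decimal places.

T = 2 years.
(F − S)/S = (0.030244 − 0.032712)/0.032712 = -0.0754463.
Per annum: -0.0754463 / 2 = -0.037723 = -3.77%.

-3.77%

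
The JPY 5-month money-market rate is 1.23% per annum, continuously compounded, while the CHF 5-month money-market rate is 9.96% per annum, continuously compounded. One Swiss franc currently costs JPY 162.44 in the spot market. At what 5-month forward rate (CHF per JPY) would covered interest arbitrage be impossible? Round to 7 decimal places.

0.0063842

T = 5/12 years.
JPY growth factor: e^(0.0123×5/12) = 1.0051382.
CHF accumulates by e^(0.0996×5/12) = 1.0423732.
So F = 162.44 × 1.0051382 / 1.0423732 = 156.6374 (JPY/CHF).
Invert for CHF per JPY: 1 / 156.6374 = 0.0063842.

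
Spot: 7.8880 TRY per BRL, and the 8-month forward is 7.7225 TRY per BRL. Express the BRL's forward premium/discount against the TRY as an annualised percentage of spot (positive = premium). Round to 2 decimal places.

-3.15%

T = 8/12 years.
Period premium: (7.7225 − 7.888)/7.888 = -0.0209812.
×(1/T) gives -3.15% p.a.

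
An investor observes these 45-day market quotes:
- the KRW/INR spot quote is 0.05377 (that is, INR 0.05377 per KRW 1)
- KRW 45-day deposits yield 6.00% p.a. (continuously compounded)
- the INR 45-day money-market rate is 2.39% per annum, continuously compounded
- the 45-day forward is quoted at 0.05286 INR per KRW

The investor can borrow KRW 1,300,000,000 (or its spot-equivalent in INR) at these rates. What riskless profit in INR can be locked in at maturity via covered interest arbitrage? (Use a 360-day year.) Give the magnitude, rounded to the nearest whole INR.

T = 45/360 years.
Invest the KRW and cover forward: 1,300,000,000 × 1.0075281954 × 0.05286 = INR 69,235,322.53.
Convert at spot and invest in INR: 1,300,000,000 × 0.05377 × 1.002991967 = INR 70,110,141.49.
The quoted forward undervalues KRW, so borrow KRW, convert to INR at spot, deposit the INR at 2.39%, and buy KRW forward at 0.05286 to cover the loan.
The gap between the two covered legs is INR 874,819.

INR 874,819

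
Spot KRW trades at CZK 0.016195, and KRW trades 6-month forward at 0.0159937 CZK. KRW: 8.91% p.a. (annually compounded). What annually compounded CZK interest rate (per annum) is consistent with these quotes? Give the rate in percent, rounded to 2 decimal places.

6.22%

T = 6/12 years.
F/S = 0.0159937/0.016195 = 0.9875702 = (growth of CZK) / (growth of KRW).
KRW growth factor: (1 + 0.0891)^(6/12) = 1.0435995.
That pins the CZK growth at 1.0306278.
r = 1.0306278^(12/6) − 1 = 0.062194 → 6.22%.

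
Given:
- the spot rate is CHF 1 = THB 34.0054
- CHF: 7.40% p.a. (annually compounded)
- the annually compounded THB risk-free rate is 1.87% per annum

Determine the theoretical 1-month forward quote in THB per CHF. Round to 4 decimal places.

T = 1/12 years.
THB growth factor: (1 + 0.0187)^(1/12) = 1.00154513.
CHF accumulates by (1 + 0.0740)^(1/12) = 1.0059669.
Forward (THB per CHF) = 34.0054 × 1.00154513 / 1.0059669 = 33.855928.

33.8559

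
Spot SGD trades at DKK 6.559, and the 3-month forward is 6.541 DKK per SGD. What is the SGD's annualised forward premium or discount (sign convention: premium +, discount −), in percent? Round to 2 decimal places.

-1.10%

T = 3/12 years.
Period premium: (6.541 − 6.559)/6.559 = -0.0027443.
Per annum: -0.0027443 / (3/12) = -0.010977 = -1.10%.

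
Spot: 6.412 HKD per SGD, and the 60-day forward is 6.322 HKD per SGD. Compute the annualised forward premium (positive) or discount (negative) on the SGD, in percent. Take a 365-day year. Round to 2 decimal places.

T = 60/365 years.
SGD trades forward at -1.40362% vs spot over the period.
Annualise by dividing by T: -0.0140362 / (60/365) = -0.085387 → -8.54%.

-8.54%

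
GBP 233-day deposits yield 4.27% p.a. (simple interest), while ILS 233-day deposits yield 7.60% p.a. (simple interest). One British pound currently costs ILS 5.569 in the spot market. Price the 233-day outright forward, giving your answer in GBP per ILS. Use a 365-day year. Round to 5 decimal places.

0.17592

T = 233/365 years.
Growth of 1 ILS over T: 1 + 0.0760×233/365 = 1.0485151.
Growth of 1 GBP over T: 1 + 0.0427×233/365 = 1.0272578.
CIP: F = S · (grow ILS)/(grow GBP) = 5.569 × 1.0485151/1.0272578 = 5.684241 ILS per GBP.
Invert for GBP per ILS: 1 / 5.684241 = 0.17592.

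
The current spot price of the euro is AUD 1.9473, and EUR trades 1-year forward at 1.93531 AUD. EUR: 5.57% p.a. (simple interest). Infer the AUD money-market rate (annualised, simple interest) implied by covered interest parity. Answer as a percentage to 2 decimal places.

T = 1 year.
By CIP, F/S equals the AUD-to-EUR growth ratio: 1.93531/1.9473 = 0.9938428.
EUR growth factor: 1 + 0.0557×1 = 1.055700.
So the AUD growth factor = 1.0491998.
r = (1.0491998 − 1)/1 = 0.049200 → 4.92%.

4.92%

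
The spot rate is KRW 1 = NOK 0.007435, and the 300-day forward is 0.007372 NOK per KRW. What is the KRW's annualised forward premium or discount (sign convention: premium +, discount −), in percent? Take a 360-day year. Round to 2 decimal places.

-1.02%

T = 300/360 years.
KRW trades forward at -0.84734% vs spot over the period.
×(1/T) gives -1.02% p.a.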